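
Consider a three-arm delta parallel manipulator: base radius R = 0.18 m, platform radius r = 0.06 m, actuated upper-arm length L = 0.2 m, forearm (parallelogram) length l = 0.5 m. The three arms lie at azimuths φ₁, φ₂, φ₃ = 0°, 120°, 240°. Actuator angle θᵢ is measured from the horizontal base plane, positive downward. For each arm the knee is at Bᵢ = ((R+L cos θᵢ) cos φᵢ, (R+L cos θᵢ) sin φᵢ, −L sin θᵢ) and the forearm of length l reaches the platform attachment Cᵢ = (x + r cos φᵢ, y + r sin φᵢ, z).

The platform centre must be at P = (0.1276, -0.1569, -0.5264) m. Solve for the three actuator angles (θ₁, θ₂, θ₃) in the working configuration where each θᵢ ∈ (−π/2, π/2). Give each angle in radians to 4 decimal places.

θ₁ = 0.4365, θ₂ = 1.3092, θ₃ = 0.6110

φ1=0.0° → target in arm frame (0.1276, -0.1569)
  A cos θ + B sin θ = C:  -0.0076·cos θ + -0.5264·sin θ = -0.2294
  γ=atan2(-0.5264,-0.0076)=-1.5852;  ψ=arccos(-0.4358)=2.0217;  θ1=γ+ψ≈0.4365
φ2=120.0° → target in arm frame (-0.1997, -0.0321)
  A=0.3197, B=-0.5264, C=(l²−L²−A²−y'²−z²)/(2L)=-0.4258
  √(A²+B²)=0.6159;  θ2 = -1.0250+2.3342 ≈ 1.3092
rotate P by −φ3: (0.0721, 0.1890, -0.5264)
  e−x'=0.0479;  (l²−L²−(e−x')²−y'²−z²)/2L = -0.2627
  θ3 = atan2(B,A) + arccos(C/0.5286) = 0.6110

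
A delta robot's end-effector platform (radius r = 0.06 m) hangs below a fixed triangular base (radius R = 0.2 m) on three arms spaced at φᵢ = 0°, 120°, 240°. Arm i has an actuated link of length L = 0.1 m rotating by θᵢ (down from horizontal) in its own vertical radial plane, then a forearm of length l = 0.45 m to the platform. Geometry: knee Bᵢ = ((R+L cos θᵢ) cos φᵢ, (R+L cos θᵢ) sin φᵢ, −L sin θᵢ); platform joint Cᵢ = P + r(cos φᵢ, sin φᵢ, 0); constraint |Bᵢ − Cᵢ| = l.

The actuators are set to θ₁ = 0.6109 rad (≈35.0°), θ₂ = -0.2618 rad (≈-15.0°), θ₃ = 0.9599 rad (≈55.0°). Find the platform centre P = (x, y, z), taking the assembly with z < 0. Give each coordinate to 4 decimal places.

arm 1 at φ=0.0°: e+L cos θ1 = 0.2219;  S1 = (0.2219, 0.0000, -0.0574)
S2 = (0.2366·cos120.0°, 0.2366·sin120.0°, 0.0259) = (-0.1183, 0.2049, 0.0259)
S3 = (0.1974·cos240.0°, 0.1974·sin240.0°, -0.0819) = (-0.0987, -0.1709, -0.0819)
subtract pairs → two planes through P
[-0.6804 0.4098 0.1665]·P = 0.0041;  [-0.6412 -0.3418 -0.0491]·P = -0.0069
det = 0.4953;  x = 0.0029+0.0743z,  y = 0.0148+-0.2830z
sphere 1 gives Az²+Bz+C=0 with A=1.0856, B=0.0738, C=-0.1510;  B²−4AC=0.6612;  roots -0.4085, 0.3405;  negative root z = -0.4085
x = -0.0275, y = 0.1304

(-0.0275, 0.1304, -0.4085)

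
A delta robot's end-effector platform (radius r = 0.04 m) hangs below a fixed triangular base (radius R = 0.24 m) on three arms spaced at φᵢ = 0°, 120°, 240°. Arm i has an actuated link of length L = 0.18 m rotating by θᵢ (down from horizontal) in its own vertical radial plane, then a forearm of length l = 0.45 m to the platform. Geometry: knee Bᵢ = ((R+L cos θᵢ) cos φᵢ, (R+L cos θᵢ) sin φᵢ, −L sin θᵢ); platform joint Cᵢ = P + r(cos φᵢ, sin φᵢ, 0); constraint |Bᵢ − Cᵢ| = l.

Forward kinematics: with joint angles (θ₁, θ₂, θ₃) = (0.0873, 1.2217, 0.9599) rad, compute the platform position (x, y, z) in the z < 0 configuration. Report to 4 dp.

(0.1481, -0.0411, -0.3996)

arm 1 at φ=0.0°: ρ1 = 0.3793;  centre 1 = (0.3793, 0.0000, -0.0157)
centre 2 = (0.2616·cos120.0°, 0.2616·sin120.0°, -0.1691) = (-0.1308, 0.2265, -0.1691)
arm 3 at φ=240.0°: ρ3 = 0.3032;  centre 3 = (-0.1516, -0.2626, -0.1474)
eliminate P² terms by subtracting sphere 1 from 2 and 3
[-1.0202 0.4531 -0.3069]·P = -0.0471;  [-1.0619 -0.5252 -0.2635]·P = -0.0304
det = 1.0169;  x = 0.0379+-0.2759z,  y = -0.0187+0.0561z
sphere 1 gives Az²+Bz+C=0 with A=1.0793, B=0.2177, C=-0.0853;  B²−4AC=0.4158;  roots -0.3996, 0.1979;  negative root z = -0.3996
x = 0.1481, y = -0.0411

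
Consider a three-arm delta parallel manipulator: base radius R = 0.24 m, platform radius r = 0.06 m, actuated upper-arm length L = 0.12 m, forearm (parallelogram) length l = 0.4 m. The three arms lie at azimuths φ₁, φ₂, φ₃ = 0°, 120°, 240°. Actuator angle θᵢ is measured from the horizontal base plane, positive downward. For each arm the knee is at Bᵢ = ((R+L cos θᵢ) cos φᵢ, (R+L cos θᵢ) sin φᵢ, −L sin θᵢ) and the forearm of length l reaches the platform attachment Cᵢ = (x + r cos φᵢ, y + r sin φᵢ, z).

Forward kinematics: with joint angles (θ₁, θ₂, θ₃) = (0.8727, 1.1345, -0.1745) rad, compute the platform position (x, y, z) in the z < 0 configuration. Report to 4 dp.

centre 1 = (0.2571·cos0.0°, 0.2571·sin0.0°, -0.0919) = (0.2571, 0.0000, -0.0919)
φ2=120.0°: virtual centre (-0.1154, 0.1998, -0.1088), radius l
arm 3 at φ=240.0°: ρ3 = 0.2982;  centre 3 = (-0.1491, -0.2582, 0.0208)
eliminate P² terms by subtracting sphere 1 from 2 and 3
[-0.7450 0.3996 -0.0337]·P = -0.0095;  [-0.8124 -0.5165 0.2255]·P = 0.0148
Cramer: x(z) = -0.0014+0.1025z;  y(z) = -0.0264+0.2754z
into |P−centre ₁|² = l²: 1.0863z² + 0.1163z + -0.0840 = 0;  Δ = 0.3786;  z = -0.3367 or 0.2297 → z<0 root = -0.3367
x = -0.0359, y = -0.1191

(-0.0359, -0.1191, -0.3367)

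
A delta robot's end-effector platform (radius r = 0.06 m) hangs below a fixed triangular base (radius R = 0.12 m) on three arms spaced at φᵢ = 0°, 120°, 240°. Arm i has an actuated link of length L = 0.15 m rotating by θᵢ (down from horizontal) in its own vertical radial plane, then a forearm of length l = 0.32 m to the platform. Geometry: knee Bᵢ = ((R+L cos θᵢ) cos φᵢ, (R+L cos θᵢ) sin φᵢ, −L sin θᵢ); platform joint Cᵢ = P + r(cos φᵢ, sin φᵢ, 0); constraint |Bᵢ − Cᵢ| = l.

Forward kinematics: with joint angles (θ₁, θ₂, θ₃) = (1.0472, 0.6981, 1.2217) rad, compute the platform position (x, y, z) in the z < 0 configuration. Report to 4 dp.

(-0.0127, 0.0857, -0.4005)

φ1=0.0°: virtual centre (0.1350, 0.0000, -0.1299), radius l
φ2=120.0°: virtual centre (-0.0875, 0.1515, -0.0964), radius l
S3 = (0.1113·cos240.0°, 0.1113·sin240.0°, -0.1410) = (-0.0557, -0.0964, -0.1410)
subtract pairs → two planes through P
plane₁₂: -0.4449x+0.3030y+0.0670z = 0.0048
Cramer: x(z) = -0.0003+0.0309z;  y(z) = 0.0154-0.1757z
into |P−S₁|² = l²: 1.0318z² + 0.2461z + -0.0670 = 0;  Δ = 0.3370;  z = -0.4005 or 0.1621 → z<0 root = -0.4005
x = -0.0127, y = 0.0857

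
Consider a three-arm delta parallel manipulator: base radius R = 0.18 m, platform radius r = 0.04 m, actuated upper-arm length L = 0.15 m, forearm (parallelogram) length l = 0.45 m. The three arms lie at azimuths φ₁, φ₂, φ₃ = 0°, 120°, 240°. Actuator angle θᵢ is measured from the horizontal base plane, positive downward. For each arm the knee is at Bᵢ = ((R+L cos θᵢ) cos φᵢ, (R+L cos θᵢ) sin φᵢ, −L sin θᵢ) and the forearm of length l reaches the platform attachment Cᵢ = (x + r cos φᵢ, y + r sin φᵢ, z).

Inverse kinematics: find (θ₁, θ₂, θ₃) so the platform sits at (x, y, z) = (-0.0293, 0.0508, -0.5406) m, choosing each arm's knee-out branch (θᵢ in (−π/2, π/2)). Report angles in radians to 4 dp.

θ₁ = 1.3088, θ₂ = 0.9601, θ₃ = 1.3090

φ1=0.0° → target in arm frame (-0.0293, 0.0508)
  A cos θ + B sin θ = C:  0.1693·cos θ + -0.5406·sin θ = -0.4783
  √(A²+B²)=0.5665;  θ1 = -1.2673+2.5761 ≈ 1.3088
φ2=120.0° → target in arm frame (0.0586, 0.0000)
  A cos θ + B sin θ = C:  0.0814·cos θ + -0.5406·sin θ = -0.3962
  γ=atan2(-0.5406,0.0814)=-1.4214;  ψ=arccos(-0.7248)=2.3815;  θ2=γ+ψ≈0.9601
arm 3 (φ=240.0°): x'=-0.0293, y'=-0.0508
  e−x'=0.1693;  (l²−L²−(e−x')²−y'²−z²)/2L = -0.4783
  θ3 = atan2(B,A) + arccos(C/0.5665) = 1.3090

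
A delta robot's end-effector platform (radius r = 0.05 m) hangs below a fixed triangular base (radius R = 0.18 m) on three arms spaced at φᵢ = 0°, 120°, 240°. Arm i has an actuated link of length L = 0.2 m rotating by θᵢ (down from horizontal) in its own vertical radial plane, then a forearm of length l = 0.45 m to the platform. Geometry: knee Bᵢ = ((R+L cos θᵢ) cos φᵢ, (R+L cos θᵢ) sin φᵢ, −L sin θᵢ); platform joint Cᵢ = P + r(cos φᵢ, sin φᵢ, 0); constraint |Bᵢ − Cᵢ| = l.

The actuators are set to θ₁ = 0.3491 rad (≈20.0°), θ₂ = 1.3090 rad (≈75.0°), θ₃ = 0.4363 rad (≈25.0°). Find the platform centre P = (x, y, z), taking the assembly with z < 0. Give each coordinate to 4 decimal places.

O1 = (0.3179·cos0.0°, 0.3179·sin0.0°, -0.0684) = (0.3179, 0.0000, -0.0684)
arm 2 at φ=120.0°: ρ2 = 0.1818;  O2 = (-0.0909, 0.1574, -0.1932)
O3 = (0.3113·cos240.0°, 0.3113·sin240.0°, -0.0845) = (-0.1556, -0.2696, -0.0845)
eliminate P² terms by subtracting sphere 1 from 2 and 3
linear system: -0.8176x+0.3148y = -0.0354−-0.2495z; -0.9471x+-0.5391y = -0.0017−-0.0322z
det = 0.7390;  x = 0.0266+-0.1958z,  y = -0.0435+0.2842z
into |P−O₁|² = l²: 1.1191z² + 0.2262z + -0.1110 = 0;  Δ = 0.5482;  z = -0.4319 or 0.2297 → z<0 root = -0.4319
x = 0.1111, y = -0.1662

(0.1111, -0.1662, -0.4319)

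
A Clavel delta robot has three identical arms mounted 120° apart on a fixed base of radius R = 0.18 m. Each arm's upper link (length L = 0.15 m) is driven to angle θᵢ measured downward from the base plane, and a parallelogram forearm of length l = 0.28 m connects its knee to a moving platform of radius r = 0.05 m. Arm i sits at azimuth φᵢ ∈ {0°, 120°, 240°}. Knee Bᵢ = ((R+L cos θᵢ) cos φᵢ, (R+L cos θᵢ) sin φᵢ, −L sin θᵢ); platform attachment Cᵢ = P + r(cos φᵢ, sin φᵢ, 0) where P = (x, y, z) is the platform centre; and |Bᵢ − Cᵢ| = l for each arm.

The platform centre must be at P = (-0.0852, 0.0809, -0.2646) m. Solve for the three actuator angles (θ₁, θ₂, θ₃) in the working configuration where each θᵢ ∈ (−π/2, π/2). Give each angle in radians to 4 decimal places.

rotate P by −φ1: (-0.0852, 0.0809, -0.2646)
  A cos θ + B sin θ = C:  0.2152·cos θ + -0.2646·sin θ = -0.2232
  √(A²+B²)=0.3411;  θ1 = -0.8880+2.2843 ≈ 1.3963
φ2=120.0° → target in arm frame (0.1127, 0.0333)
  e−x'=0.0173;  (l²−L²−(e−x')²−y'²−z²)/2L = -0.0518
  θ2 = atan2(B,A) + arccos(C/0.2652) = 0.2619
rotate P by −φ3: (-0.0275, -0.1142, -0.2646)
  e−x'=0.1575;  (l²−L²−(e−x')²−y'²−z²)/2L = -0.1732
  θ3 = atan2(B,A) + arccos(C/0.3079) = 1.1342

θ₁ = 1.3963, θ₂ = 0.2619, θ₃ = 1.1342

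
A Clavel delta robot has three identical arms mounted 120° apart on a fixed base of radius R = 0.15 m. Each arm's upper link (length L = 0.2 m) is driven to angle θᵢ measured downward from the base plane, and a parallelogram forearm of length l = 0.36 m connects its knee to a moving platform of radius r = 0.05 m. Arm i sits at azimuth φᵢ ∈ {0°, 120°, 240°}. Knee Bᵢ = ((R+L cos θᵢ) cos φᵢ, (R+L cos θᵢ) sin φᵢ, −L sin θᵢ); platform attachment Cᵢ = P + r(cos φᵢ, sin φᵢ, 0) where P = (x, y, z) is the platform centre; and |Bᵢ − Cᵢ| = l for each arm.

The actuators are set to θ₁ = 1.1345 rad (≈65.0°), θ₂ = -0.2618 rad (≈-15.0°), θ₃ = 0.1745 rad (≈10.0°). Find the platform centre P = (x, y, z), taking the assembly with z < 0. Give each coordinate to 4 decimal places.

(-0.1689, 0.0400, -0.2369)

S1 = (0.1845·cos0.0°, 0.1845·sin0.0°, -0.1813) = (0.1845, 0.0000, -0.1813)
S2 = (0.2932·cos120.0°, 0.2932·sin120.0°, 0.0518) = (-0.1466, 0.2539, 0.0518)
arm 3 at φ=240.0°: e+L cos θ3 = 0.2970;  S3 = (-0.1485, -0.2572, -0.0347)
subtract pairs → two planes through P
plane₁₂: -0.6622x+0.5078y+0.4661z = 0.0217
Cramer: x(z) = -0.0333+0.5724z;  y(z) = -0.0006-0.1713z
quadratic in z: (1.3570)z²+(0.1134)z+(-0.0493)=0, √Δ=0.5296 → z ∈ {-0.2369, 0.1534}; z = -0.2369 (taking z<0)
x = -0.1689, y = 0.0400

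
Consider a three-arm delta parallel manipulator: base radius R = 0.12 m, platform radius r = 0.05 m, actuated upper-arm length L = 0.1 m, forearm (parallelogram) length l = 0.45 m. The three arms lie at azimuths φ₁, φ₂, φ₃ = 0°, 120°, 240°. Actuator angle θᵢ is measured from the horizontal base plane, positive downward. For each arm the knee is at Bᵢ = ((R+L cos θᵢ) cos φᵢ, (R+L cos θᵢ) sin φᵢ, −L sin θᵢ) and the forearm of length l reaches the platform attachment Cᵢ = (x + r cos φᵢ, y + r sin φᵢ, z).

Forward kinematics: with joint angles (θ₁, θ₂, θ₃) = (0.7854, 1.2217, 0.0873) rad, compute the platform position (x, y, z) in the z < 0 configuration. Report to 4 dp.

arm 1 at φ=0.0°: e+L cos θ1 = 0.1407;  centre 1 = (0.1407, 0.0000, -0.0707)
centre 2 = (0.1042·cos120.0°, 0.1042·sin120.0°, -0.0940) = (-0.0521, 0.0902, -0.0940)
arm 3 at φ=240.0°: e+L cos θ3 = 0.1696;  centre 3 = (-0.0848, -0.1469, -0.0087)
eliminate P² terms by subtracting sphere 1 from 2 and 3
linear system: -0.3856x+0.1805y = -0.0051−-0.0465z; -0.4510x+-0.2938y = 0.0040−0.1240z
Cramer: x(z) = 0.0040+0.0447z;  y(z) = -0.0199+0.3533z
into |P−centre ₁|² = l²: 1.1268z² + 0.1152z + -0.1784 = 0;  Δ = 0.8174;  z = -0.4523 or 0.3501 → z<0 root = -0.4523
x = -0.0163, y = -0.1796

(-0.0163, -0.1796, -0.4523)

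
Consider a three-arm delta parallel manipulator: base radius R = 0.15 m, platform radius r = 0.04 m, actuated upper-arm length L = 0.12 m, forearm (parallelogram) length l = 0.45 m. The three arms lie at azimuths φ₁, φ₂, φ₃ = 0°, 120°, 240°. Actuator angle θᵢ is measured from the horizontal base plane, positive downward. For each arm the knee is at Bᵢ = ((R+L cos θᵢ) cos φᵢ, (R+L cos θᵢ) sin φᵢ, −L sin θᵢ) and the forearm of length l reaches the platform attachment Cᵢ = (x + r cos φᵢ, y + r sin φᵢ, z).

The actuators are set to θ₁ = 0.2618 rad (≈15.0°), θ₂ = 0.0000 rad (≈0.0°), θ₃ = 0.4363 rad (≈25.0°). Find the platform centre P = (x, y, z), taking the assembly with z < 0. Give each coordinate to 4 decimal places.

O1 = (0.2259·cos0.0°, 0.2259·sin0.0°, -0.0311) = (0.2259, 0.0000, -0.0311)
arm 2 at φ=120.0°: ρ2 = 0.2300;  O2 = (-0.1150, 0.1992, 0.0000)
arm 3 at φ=240.0°: ρ3 = 0.2188;  O3 = (-0.1094, -0.1895, -0.0507)
|O₂|²−|O₁|² = 0.0009;  |O₃|²−|O₁|² = -0.0016
plane₁₂: -0.6818x+0.3984y+0.0621z = 0.0009
Cramer: x(z) = 0.0005+0.0150z;  y(z) = 0.0032-0.1303z
into |P−O₁|² = l²: 1.0172z² + 0.0545z + -0.1507 = 0;  Δ = 0.6163;  z = -0.4127 or 0.3591 → z<0 root = -0.4127
x = -0.0056, y = 0.0569

(-0.0056, 0.0569, -0.4127)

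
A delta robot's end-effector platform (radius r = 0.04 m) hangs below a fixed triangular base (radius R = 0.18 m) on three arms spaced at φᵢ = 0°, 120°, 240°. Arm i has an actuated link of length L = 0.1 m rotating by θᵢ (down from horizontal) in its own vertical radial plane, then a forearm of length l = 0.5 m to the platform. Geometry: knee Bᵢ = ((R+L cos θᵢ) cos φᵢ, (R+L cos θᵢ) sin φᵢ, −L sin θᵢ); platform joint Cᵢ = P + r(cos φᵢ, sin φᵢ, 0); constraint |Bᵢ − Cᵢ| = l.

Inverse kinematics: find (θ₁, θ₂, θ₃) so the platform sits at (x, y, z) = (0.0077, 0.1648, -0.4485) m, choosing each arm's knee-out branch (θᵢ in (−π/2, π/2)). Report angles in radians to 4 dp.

arm 1 (φ=0.0°): x'=0.0077, y'=0.1648
  A cos θ + B sin θ = C:  0.1323·cos θ + -0.4485·sin θ = -0.0291
  γ=atan2(-0.4485,0.1323)=-1.2839;  ψ=arccos(-0.0622)=1.6330;  θ1=γ+ψ≈0.3491
arm 2 (φ=120.0°): x'=0.1389, y'=-0.0891
  A cos θ + B sin θ = C:  0.0011·cos θ + -0.4485·sin θ = 0.1546
  θ2 = atan2(B,A) + arccos(C/0.4485) = -0.3493
φ3=240.0° → target in arm frame (-0.1466, -0.0757)
  A=0.2866, B=-0.4485, C=(l²−L²−A²−y'²−z²)/(2L)=-0.2451
  γ=atan2(-0.4485,0.2866)=-1.0022;  ψ=arccos(-0.4604)=2.0493;  θ3=γ+ψ≈1.0470

θ₁ = 0.3491, θ₂ = -0.3493, θ₃ = 1.0470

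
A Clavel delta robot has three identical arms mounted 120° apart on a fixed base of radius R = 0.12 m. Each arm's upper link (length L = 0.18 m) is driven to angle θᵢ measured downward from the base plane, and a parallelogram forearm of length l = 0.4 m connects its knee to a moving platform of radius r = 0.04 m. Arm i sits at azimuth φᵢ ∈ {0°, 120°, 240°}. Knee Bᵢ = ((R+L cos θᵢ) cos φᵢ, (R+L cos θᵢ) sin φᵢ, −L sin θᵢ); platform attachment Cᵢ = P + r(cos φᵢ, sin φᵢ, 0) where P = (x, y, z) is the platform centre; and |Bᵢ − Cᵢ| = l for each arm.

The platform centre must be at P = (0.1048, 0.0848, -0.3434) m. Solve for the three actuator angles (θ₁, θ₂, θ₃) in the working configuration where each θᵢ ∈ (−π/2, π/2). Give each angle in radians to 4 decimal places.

arm 1 (φ=0.0°): x'=0.1048, y'=0.0848
  A=-0.0248, B=-0.3434, C=(l²−L²−A²−y'²−z²)/(2L)=0.0052
  √(A²+B²)=0.3443;  θ1 = -1.6429+1.5557 ≈ -0.0872
arm 2 (φ=120.0°): x'=0.0210, y'=-0.1332
  A=0.0590, B=-0.3434, C=(l²−L²−A²−y'²−z²)/(2L)=-0.0320
  γ=atan2(-0.3434,0.0590)=-1.4008;  ψ=arccos(-0.0919)=1.6629;  θ2=γ+ψ≈0.2621
φ3=240.0° → target in arm frame (-0.1258, 0.0484)
  e−x'=0.2058;  (l²−L²−(e−x')²−y'²−z²)/2L = -0.0973
  γ=atan2(-0.3434,0.2058)=-1.0308;  ψ=arccos(-0.2431)=1.8163;  θ3=γ+ψ≈0.7855

θ₁ = -0.0872, θ₂ = 0.2621, θ₃ = 0.7855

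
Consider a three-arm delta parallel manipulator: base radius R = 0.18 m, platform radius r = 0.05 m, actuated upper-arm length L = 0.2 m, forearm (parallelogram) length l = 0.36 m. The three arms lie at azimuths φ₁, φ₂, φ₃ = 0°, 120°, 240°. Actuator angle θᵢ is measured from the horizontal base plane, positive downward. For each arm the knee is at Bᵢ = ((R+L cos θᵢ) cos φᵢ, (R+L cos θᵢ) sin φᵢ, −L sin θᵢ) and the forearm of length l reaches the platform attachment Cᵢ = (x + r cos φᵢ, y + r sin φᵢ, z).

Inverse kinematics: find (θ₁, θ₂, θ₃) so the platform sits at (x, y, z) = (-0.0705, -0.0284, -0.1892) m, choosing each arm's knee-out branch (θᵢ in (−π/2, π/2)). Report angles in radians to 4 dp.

rotate P by −φ1: (-0.0705, -0.0284, -0.1892)
  e−x'=0.2005;  (l²−L²−(e−x')²−y'²−z²)/2L = 0.0320
  θ1 = atan2(B,A) + arccos(C/0.2757) = 0.6981
rotate P by −φ2: (0.0107, 0.0753, -0.1892)
  A=0.1193, B=-0.1892, C=(l²−L²−A²−y'²−z²)/(2L)=0.0847
  θ2 = atan2(B,A) + arccos(C/0.2237) = 0.1742
rotate P by −φ3: (0.0598, -0.0469, -0.1892)
  A=0.0702, B=-0.1892, C=(l²−L²−A²−y'²−z²)/(2L)=0.1167
  √(A²+B²)=0.2018;  θ3 = -1.2157+0.9540 ≈ -0.2617

θ₁ = 0.6981, θ₂ = 0.1742, θ₃ = -0.2617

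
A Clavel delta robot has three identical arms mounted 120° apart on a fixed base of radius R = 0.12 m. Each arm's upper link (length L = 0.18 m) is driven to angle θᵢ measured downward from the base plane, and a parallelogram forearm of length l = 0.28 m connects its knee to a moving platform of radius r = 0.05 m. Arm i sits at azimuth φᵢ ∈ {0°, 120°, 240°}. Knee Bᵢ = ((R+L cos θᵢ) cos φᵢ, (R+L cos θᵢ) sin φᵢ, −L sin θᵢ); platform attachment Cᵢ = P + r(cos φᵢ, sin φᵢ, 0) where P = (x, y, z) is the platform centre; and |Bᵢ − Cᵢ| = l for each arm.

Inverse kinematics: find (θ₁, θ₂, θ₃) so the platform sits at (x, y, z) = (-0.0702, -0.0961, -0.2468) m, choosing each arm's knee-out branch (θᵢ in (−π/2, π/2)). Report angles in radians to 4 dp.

θ₁ = 0.9596, θ₂ = 0.8725, θ₃ = 0.0001

φ1=0.0° → target in arm frame (-0.0702, -0.0961)
  A=0.1402, B=-0.2468, C=(l²−L²−A²−y'²−z²)/(2L)=-0.1217
  √(A²+B²)=0.2838;  θ1 = -1.0542+2.0138 ≈ 0.9596
arm 2 (φ=120.0°): x'=-0.0481, y'=0.1088
  A cos θ + B sin θ = C:  0.1181·cos θ + -0.2468·sin θ = -0.1131
  √(A²+B²)=0.2736;  θ2 = -1.1244+1.9969 ≈ 0.8725
arm 3 (φ=240.0°): x'=0.1183, y'=-0.0127
  A cos θ + B sin θ = C:  -0.0483·cos θ + -0.2468·sin θ = -0.0484
  θ3 = atan2(B,A) + arccos(C/0.2515) = 0.0001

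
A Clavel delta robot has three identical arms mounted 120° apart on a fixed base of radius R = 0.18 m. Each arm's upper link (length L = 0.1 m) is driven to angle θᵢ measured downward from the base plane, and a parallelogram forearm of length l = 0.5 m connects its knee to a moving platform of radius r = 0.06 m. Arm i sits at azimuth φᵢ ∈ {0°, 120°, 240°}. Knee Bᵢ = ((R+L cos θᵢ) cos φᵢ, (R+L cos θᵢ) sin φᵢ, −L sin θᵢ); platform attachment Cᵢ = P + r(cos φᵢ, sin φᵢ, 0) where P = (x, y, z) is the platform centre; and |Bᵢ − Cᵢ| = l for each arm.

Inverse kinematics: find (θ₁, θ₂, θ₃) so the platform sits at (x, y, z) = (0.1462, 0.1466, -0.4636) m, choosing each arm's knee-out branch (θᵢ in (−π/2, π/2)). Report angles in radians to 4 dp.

arm 1 (φ=0.0°): x'=0.1462, y'=0.1466
  A=-0.0262, B=-0.4636, C=(l²−L²−A²−y'²−z²)/(2L)=0.0145
  γ=atan2(-0.4636,-0.0262)=-1.6273;  ψ=arccos(0.0312)=1.5396;  θ1=γ+ψ≈-0.0877
rotate P by −φ2: (0.0539, -0.1999, -0.4636)
  e−x'=0.0661;  (l²−L²−(e−x')²−y'²−z²)/2L = -0.0963
  √(A²+B²)=0.4683;  θ2 = -1.4291+1.7780 ≈ 0.3489
rotate P by −φ3: (-0.2001, 0.0533, -0.4636)
  e−x'=0.3201;  (l²−L²−(e−x')²−y'²−z²)/2L = -0.4010
  θ3 = atan2(B,A) + arccos(C/0.5633) = 1.3964

θ₁ = -0.0877, θ₂ = 0.3489, θ₃ = 1.3964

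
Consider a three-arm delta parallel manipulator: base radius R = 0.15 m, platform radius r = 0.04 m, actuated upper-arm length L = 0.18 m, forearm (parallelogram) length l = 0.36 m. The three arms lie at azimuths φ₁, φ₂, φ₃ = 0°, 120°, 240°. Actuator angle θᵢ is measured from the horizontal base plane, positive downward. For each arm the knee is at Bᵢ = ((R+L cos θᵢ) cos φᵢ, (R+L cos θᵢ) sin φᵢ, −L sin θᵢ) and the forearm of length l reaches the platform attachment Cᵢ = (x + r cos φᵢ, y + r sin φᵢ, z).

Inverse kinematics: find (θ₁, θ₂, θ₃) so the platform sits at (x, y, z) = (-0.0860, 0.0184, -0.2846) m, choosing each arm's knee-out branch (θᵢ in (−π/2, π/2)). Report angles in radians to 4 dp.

arm 1 (φ=0.0°): x'=-0.0860, y'=0.0184
  A cos θ + B sin θ = C:  0.1960·cos θ + -0.2846·sin θ = -0.0626
  √(A²+B²)=0.3456;  θ1 = -0.9677+1.7531 ≈ 0.7854
arm 2 (φ=120.0°): x'=0.0589, y'=0.0653
  A=0.0511, B=-0.2846, C=(l²−L²−A²−y'²−z²)/(2L)=0.0259
  √(A²+B²)=0.2891;  θ2 = -1.3933+1.4810 ≈ 0.0877
arm 3 (φ=240.0°): x'=0.0271, y'=-0.0837
  A=0.0829, B=-0.2846, C=(l²−L²−A²−y'²−z²)/(2L)=0.0065
  θ3 = atan2(B,A) + arccos(C/0.2964) = 0.2618

θ₁ = 0.7854, θ₂ = 0.0877, θ₃ = 0.2618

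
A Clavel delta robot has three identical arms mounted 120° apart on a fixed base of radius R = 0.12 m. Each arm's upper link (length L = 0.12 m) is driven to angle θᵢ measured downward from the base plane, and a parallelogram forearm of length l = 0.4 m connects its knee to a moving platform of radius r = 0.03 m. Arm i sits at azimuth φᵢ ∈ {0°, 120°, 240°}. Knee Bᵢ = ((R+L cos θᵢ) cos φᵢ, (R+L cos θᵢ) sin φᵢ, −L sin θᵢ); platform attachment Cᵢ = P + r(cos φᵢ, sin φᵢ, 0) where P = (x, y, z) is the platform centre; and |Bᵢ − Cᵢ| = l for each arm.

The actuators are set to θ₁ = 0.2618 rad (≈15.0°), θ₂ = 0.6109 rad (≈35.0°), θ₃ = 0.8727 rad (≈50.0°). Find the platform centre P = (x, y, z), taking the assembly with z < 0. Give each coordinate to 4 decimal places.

arm 1 at φ=0.0°: (R−r)+L cos θ1 = 0.2059;  centre 1 = (0.2059, 0.0000, -0.0311)
centre 2 = (0.1883·cos120.0°, 0.1883·sin120.0°, -0.0688) = (-0.0941, 0.1631, -0.0688)
arm 3 at φ=240.0°: (R−r)+L cos θ3 = 0.1671;  centre 3 = (-0.0836, -0.1447, -0.0919)
eliminate P² terms by subtracting sphere 1 from 2 and 3
linear system: -0.6001x+0.3261y = -0.0032−-0.0755z; -0.5790x+-0.2895y = -0.0070−-0.1217z
Cramer: x(z) = 0.0088-0.1698z;  y(z) = 0.0065-0.0809z
quadratic in z: (1.0354)z²+(0.1280)z+(-0.1201)=0, √Δ=0.7169 → z ∈ {-0.4080, 0.2844}; z = -0.4080 (taking z<0)
x = 0.0781, y = 0.0395

(0.0781, 0.0395, -0.4080)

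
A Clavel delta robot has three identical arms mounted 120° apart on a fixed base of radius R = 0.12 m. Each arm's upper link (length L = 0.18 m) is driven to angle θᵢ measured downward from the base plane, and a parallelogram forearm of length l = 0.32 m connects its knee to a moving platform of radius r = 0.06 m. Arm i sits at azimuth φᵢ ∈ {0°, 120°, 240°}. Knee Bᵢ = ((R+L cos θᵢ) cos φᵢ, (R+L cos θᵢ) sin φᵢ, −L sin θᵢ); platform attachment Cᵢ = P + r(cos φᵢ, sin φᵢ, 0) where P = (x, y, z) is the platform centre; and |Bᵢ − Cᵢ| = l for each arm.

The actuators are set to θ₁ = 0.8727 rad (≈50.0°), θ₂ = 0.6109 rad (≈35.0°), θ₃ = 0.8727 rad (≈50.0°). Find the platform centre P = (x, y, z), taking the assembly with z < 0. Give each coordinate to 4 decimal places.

φ1=0.0°: virtual centre (0.1757, 0.0000, -0.1379), radius l
S2 = (0.2074·cos120.0°, 0.2074·sin120.0°, -0.1032) = (-0.1037, 0.1797, -0.1032)
S3 = (0.1757·cos240.0°, 0.1757·sin240.0°, -0.1379) = (-0.0878, -0.1522, -0.1379)
subtract pairs → two planes through P
[-0.5588 0.3593 0.0693]·P = 0.0038;  [-0.5271 -0.3043 0.0000]·P = 0.0000
Cramer: x(z) = -0.0032+0.0587z;  y(z) = 0.0056-0.1016z
into |P−S₁|² = l²: 1.0138z² + 0.2537z + -0.0513 = 0;  Δ = 0.2725;  z = -0.3826 or 0.1324 → z<0 root = -0.3826
x = -0.0257, y = 0.0445

(-0.0257, 0.0445, -0.3826)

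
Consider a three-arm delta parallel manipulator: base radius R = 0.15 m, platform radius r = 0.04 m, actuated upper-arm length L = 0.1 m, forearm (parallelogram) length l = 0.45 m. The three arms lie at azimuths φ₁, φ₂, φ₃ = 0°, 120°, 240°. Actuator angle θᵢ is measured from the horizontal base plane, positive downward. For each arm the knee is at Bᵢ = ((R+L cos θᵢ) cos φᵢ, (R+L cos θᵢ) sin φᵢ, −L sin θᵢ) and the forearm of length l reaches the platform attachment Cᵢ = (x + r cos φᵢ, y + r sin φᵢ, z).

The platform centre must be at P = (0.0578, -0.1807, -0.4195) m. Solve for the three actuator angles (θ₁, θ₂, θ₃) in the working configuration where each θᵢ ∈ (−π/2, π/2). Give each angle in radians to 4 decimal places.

arm 1 (φ=0.0°): x'=0.0578, y'=-0.1807
  A cos θ + B sin θ = C:  0.0522·cos θ + -0.4195·sin θ = -0.0943
  √(A²+B²)=0.4227;  θ1 = -1.4470+1.7957 ≈ 0.3487
φ2=120.0° → target in arm frame (-0.1854, 0.0403)
  e−x'=0.2954;  (l²−L²−(e−x')²−y'²−z²)/2L = -0.3618
  θ2 = atan2(B,A) + arccos(C/0.5131) = 1.3962
φ3=240.0° → target in arm frame (0.1276, 0.1404)
  e−x'=-0.0176;  (l²−L²−(e−x')²−y'²−z²)/2L = -0.0175
  γ=atan2(-0.4195,-0.0176)=-1.6127;  ψ=arccos(-0.0417)=1.6125;  θ3=γ+ψ≈-0.0002

θ₁ = 0.3487, θ₂ = 1.3962, θ₃ = -0.0002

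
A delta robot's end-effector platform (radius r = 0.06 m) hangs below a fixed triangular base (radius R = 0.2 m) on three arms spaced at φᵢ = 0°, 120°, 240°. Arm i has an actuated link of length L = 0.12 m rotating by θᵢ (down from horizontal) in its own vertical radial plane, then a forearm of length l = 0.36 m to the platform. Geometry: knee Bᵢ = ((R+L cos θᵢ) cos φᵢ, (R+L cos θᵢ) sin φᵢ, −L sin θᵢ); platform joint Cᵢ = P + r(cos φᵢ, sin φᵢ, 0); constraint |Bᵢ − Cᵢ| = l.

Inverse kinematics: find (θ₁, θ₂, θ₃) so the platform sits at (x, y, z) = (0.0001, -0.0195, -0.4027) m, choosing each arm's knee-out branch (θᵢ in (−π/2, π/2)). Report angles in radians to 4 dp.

θ₁ = 1.0473, θ₂ = 1.1347, θ₃ = 0.9602

φ1=0.0° → target in arm frame (0.0001, -0.0195)
  A cos θ + B sin θ = C:  0.1399·cos θ + -0.4027·sin θ = -0.2788
  √(A²+B²)=0.4263;  θ1 = -1.2364+2.2837 ≈ 1.0473
rotate P by −φ2: (-0.0169, 0.0097, -0.4027)
  A cos θ + B sin θ = C:  0.1569·cos θ + -0.4027·sin θ = -0.2987
  γ=atan2(-0.4027,0.1569)=-1.1992;  ψ=arccos(-0.6911)=2.3339;  θ2=γ+ψ≈1.1347
rotate P by −φ3: (0.0168, 0.0098, -0.4027)
  A=0.1232, B=-0.4027, C=(l²−L²−A²−y'²−z²)/(2L)=-0.2593
  γ=atan2(-0.4027,0.1232)=-1.2740;  ψ=arccos(-0.6158)=2.2341;  θ3=γ+ψ≈0.9602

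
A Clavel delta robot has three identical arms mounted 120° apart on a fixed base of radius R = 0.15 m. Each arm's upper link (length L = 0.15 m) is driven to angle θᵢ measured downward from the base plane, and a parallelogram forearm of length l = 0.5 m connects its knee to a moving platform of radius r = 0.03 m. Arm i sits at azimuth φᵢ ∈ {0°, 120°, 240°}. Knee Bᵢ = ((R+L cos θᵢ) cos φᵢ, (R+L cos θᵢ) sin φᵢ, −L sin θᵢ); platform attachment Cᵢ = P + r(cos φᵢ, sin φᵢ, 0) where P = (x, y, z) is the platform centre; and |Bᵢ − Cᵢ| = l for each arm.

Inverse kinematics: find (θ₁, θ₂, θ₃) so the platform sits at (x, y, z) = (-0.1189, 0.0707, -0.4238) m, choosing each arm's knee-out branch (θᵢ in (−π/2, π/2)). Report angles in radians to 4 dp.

θ₁ = 0.6106, θ₂ = -0.3493, θ₃ = 0.1743

φ1=0.0° → target in arm frame (-0.1189, 0.0707)
  e−x'=0.2389;  (l²−L²−(e−x')²−y'²−z²)/2L = -0.0473
  γ=atan2(-0.4238,0.2389)=-1.0575;  ψ=arccos(-0.0971)=1.6681;  θ1=γ+ψ≈0.6106
arm 2 (φ=120.0°): x'=0.1207, y'=0.0676
  e−x'=-0.0007;  (l²−L²−(e−x')²−y'²−z²)/2L = 0.1444
  γ=atan2(-0.4238,-0.0007)=-1.5724;  ψ=arccos(0.3407)=1.2231;  θ2=γ+ψ≈-0.3493
arm 3 (φ=240.0°): x'=-0.0018, y'=-0.1383
  A cos θ + B sin θ = C:  0.1218·cos θ + -0.4238·sin θ = 0.0464
  γ=atan2(-0.4238,0.1218)=-1.2910;  ψ=arccos(0.1053)=1.4653;  θ3=γ+ψ≈0.1743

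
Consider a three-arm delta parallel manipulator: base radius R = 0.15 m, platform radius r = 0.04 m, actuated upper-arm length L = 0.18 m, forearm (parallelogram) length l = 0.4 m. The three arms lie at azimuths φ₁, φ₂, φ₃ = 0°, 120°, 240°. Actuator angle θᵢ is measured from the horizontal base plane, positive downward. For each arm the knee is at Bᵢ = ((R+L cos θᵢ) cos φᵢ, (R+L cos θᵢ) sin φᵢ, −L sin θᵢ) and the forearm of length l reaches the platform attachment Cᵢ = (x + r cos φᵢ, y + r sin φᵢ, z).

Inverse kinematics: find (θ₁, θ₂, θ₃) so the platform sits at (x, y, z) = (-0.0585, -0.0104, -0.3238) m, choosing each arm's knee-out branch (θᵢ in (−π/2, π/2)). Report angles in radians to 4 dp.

θ₁ = 0.5236, θ₂ = 0.1746, θ₃ = 0.0875

φ1=0.0° → target in arm frame (-0.0585, -0.0104)
  A cos θ + B sin θ = C:  0.1685·cos θ + -0.3238·sin θ = -0.0160
  θ1 = atan2(B,A) + arccos(C/0.3650) = 0.5236
φ2=120.0° → target in arm frame (0.0202, 0.0559)
  A cos θ + B sin θ = C:  0.0898·cos θ + -0.3238·sin θ = 0.0322
  θ2 = atan2(B,A) + arccos(C/0.3360) = 0.1746
arm 3 (φ=240.0°): x'=0.0383, y'=-0.0455
  e−x'=0.0717;  (l²−L²−(e−x')²−y'²−z²)/2L = 0.0432
  γ=atan2(-0.3238,0.0717)=-1.3528;  ψ=arccos(0.1302)=1.4403;  θ3=γ+ψ≈0.0875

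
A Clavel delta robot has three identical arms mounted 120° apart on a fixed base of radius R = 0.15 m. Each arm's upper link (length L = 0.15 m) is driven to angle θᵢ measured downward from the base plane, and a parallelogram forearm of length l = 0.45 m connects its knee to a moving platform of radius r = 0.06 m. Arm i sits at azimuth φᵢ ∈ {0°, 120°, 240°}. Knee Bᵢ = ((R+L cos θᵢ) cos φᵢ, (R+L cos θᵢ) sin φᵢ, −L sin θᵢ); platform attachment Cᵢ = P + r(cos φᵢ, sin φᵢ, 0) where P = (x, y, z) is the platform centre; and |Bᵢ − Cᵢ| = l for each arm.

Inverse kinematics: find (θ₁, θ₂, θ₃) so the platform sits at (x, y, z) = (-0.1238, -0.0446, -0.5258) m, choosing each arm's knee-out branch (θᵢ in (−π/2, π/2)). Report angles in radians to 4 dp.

θ₁ = 1.3958, θ₂ = 0.9596, θ₃ = 0.6979

arm 1 (φ=0.0°): x'=-0.1238, y'=-0.0446
  A cos θ + B sin θ = C:  0.2138·cos θ + -0.5258·sin θ = -0.4806
  θ1 = atan2(B,A) + arccos(C/0.5676) = 1.3958
rotate P by −φ2: (0.0233, 0.1295, -0.5258)
  e−x'=0.0667;  (l²−L²−(e−x')²−y'²−z²)/2L = -0.3923
  γ=atan2(-0.5258,0.0667)=-1.4446;  ψ=arccos(-0.7402)=2.4041;  θ2=γ+ψ≈0.9596
φ3=240.0° → target in arm frame (0.1005, -0.0849)
  A cos θ + B sin θ = C:  -0.0105·cos θ + -0.5258·sin θ = -0.3460
  γ=atan2(-0.5258,-0.0105)=-1.5908;  ψ=arccos(-0.6578)=2.2887;  θ3=γ+ψ≈0.6979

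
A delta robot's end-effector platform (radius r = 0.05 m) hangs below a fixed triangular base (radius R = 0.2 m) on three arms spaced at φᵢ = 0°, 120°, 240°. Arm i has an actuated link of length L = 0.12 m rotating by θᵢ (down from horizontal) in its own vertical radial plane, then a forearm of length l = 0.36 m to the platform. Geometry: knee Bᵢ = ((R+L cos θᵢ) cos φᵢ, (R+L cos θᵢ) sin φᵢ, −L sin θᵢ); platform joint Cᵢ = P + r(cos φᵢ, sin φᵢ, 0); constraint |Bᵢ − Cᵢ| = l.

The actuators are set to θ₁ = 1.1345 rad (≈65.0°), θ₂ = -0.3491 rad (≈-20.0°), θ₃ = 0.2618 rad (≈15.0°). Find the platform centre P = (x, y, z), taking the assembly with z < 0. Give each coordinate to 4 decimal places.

S1 = (0.2007·cos0.0°, 0.2007·sin0.0°, -0.1088) = (0.2007, 0.0000, -0.1088)
arm 2 at φ=120.0°: (R−r)+L cos θ2 = 0.2628;  S2 = (-0.1314, 0.2276, 0.0410)
arm 3 at φ=240.0°: (R−r)+L cos θ3 = 0.2659;  S3 = (-0.1330, -0.2303, -0.0311)
eliminate P² terms by subtracting sphere 1 from 2 and 3
plane₁₂: -0.6642x+0.4551y+0.2996z = 0.0186
det = 0.6096;  x = -0.0287+0.3424z,  y = -0.0009+-0.1587z
sphere 1 gives Az²+Bz+C=0 with A=1.1424, B=0.0607, C=-0.0652;  B²−4AC=0.3014;  roots -0.2669, 0.2137;  negative root z = -0.2669
x = -0.1200, y = 0.0414

(-0.1200, 0.0414, -0.2669)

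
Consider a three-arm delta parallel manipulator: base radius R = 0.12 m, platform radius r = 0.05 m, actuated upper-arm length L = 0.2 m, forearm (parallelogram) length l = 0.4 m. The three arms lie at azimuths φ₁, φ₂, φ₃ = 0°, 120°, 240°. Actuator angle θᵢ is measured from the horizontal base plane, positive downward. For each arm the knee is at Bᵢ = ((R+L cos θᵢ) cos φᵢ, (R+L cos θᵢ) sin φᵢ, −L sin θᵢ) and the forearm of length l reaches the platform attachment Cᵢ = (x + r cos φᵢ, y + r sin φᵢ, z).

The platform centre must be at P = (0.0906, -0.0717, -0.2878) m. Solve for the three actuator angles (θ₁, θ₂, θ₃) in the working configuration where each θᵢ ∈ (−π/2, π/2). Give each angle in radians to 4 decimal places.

φ1=0.0° → target in arm frame (0.0906, -0.0717)
  A cos θ + B sin θ = C:  -0.0206·cos θ + -0.2878·sin θ = 0.0790
  √(A²+B²)=0.2885;  θ1 = -1.6423+1.2934 ≈ -0.3488
φ2=120.0° → target in arm frame (-0.1074, -0.0426)
  A cos θ + B sin θ = C:  0.1774·cos θ + -0.2878·sin θ = 0.0097
  θ2 = atan2(B,A) + arccos(C/0.3381) = 0.5236
rotate P by −φ3: (0.0168, 0.1143, -0.2878)
  A=0.0532, B=-0.2878, C=(l²−L²−A²−y'²−z²)/(2L)=0.0532
  θ3 = atan2(B,A) + arccos(C/0.2927) = 0.0001

θ₁ = -0.3488, θ₂ = 0.5236, θ₃ = 0.0001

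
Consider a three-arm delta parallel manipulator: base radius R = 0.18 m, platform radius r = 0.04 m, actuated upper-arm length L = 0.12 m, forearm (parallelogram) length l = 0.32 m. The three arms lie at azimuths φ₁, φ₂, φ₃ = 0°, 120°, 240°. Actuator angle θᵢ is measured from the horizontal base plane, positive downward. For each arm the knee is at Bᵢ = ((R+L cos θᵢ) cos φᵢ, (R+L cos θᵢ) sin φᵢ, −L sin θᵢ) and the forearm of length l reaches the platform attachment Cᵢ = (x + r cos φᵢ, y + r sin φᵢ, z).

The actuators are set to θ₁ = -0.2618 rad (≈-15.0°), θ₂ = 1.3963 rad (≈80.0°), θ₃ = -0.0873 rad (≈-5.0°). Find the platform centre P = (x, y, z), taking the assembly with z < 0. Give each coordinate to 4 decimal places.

φ1=0.0°: virtual centre (0.2559, 0.0000, 0.0311), radius l
arm 2 at φ=120.0°: e+L cos θ2 = 0.1608;  S2 = (-0.0804, 0.1393, -0.1182)
S3 = (0.2595·cos240.0°, 0.2595·sin240.0°, 0.0105) = (-0.1298, -0.2248, 0.0105)
eliminate P² terms by subtracting sphere 1 from 2 and 3
[-0.6727 0.2786 -0.2985]·P = -0.0266;  [-0.7714 -0.4495 -0.0412]·P = 0.0010
det = 0.5173;  x = 0.0226+-0.2816z,  y = -0.0410+0.3915z
quadratic in z: (1.2326)z²+(0.0372)z+(-0.0453)=0, √Δ=0.4741 → z ∈ {-0.2074, 0.1773}; z = -0.2074 (taking z<0)
x = 0.0810, y = -0.1222

(0.0810, -0.1222, -0.2074)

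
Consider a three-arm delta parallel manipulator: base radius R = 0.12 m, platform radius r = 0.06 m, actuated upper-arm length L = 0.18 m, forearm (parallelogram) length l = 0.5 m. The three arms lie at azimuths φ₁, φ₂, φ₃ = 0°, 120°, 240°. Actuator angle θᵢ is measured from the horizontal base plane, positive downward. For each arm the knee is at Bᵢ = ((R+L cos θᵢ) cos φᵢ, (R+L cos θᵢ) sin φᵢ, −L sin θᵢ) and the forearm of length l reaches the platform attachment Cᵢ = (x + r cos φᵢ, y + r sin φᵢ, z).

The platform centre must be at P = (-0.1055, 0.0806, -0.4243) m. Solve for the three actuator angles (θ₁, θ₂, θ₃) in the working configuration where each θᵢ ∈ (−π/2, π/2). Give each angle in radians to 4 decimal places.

rotate P by −φ1: (-0.1055, 0.0806, -0.4243)
  A=0.1655, B=-0.4243, C=(l²−L²−A²−y'²−z²)/(2L)=0.0102
  √(A²+B²)=0.4554;  θ1 = -1.1989+1.5483 ≈ 0.3494
rotate P by −φ2: (0.1226, 0.0511, -0.4243)
  A cos θ + B sin θ = C:  -0.0626·cos θ + -0.4243·sin θ = 0.0862
  γ=atan2(-0.4243,-0.0626)=-1.7172;  ψ=arccos(0.2011)=1.3683;  θ2=γ+ψ≈-0.3488
rotate P by −φ3: (-0.0171, -0.1317, -0.4243)
  A=0.0771, B=-0.4243, C=(l²−L²−A²−y'²−z²)/(2L)=0.0397
  γ=atan2(-0.4243,0.0771)=-1.3912;  ψ=arccos(0.0921)=1.4786;  θ3=γ+ψ≈0.0874

θ₁ = 0.3494, θ₂ = -0.3488, θ₃ = 0.0874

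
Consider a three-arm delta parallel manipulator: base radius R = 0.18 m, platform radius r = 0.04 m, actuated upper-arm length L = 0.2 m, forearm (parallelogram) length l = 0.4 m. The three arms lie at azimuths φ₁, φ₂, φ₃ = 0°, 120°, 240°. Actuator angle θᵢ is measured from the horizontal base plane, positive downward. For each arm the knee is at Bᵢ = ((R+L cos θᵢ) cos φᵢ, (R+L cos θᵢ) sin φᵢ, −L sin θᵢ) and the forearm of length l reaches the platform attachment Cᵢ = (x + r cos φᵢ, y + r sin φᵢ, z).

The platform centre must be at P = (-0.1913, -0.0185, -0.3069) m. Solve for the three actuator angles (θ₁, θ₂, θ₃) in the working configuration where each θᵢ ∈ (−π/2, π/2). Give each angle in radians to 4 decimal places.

θ₁ = 1.3091, θ₂ = 0.2617, θ₃ = 0.0876

rotate P by −φ1: (-0.1913, -0.0185, -0.3069)
  A cos θ + B sin θ = C:  0.3313·cos θ + -0.3069·sin θ = -0.2107
  θ1 = atan2(B,A) + arccos(C/0.4516) = 1.3091
φ2=120.0° → target in arm frame (0.0796, 0.1749)
  A=0.0604, B=-0.3069, C=(l²−L²−A²−y'²−z²)/(2L)=-0.0211
  γ=atan2(-0.3069,0.0604)=-1.3766;  ψ=arccos(-0.0674)=1.6382;  θ2=γ+ψ≈0.2617
rotate P by −φ3: (0.1117, -0.1564, -0.3069)
  A cos θ + B sin θ = C:  0.0283·cos θ + -0.3069·sin θ = 0.0014
  √(A²+B²)=0.3082;  θ3 = -1.4788+1.5664 ≈ 0.0876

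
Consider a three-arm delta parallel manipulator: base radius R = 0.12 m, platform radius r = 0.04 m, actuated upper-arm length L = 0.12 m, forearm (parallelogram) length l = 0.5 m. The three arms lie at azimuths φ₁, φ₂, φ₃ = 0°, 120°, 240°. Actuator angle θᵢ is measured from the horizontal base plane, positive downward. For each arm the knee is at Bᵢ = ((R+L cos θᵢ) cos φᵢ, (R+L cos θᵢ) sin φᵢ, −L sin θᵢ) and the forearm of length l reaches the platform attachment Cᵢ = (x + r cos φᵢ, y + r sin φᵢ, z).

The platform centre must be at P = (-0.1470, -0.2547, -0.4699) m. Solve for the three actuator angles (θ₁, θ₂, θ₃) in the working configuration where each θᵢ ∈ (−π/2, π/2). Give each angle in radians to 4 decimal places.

θ₁ = 1.3963, θ₂ = 1.3965, θ₃ = -0.1744

rotate P by −φ1: (-0.1470, -0.2547, -0.4699)
  e−x'=0.2270;  (l²−L²−(e−x')²−y'²−z²)/2L = -0.4234
  γ=atan2(-0.4699,0.2270)=-1.1208;  ψ=arccos(-0.8113)=2.5171;  θ1=γ+ψ≈1.3963
rotate P by −φ2: (-0.1471, 0.2547, -0.4699)
  A=0.2271, B=-0.4699, C=(l²−L²−A²−y'²−z²)/(2L)=-0.4234
  θ2 = atan2(B,A) + arccos(C/0.5219) = 1.3965
rotate P by −φ3: (0.2941, 0.0000, -0.4699)
  e−x'=-0.2141;  (l²−L²−(e−x')²−y'²−z²)/2L = -0.1293
  θ3 = atan2(B,A) + arccos(C/0.5164) = -0.1744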